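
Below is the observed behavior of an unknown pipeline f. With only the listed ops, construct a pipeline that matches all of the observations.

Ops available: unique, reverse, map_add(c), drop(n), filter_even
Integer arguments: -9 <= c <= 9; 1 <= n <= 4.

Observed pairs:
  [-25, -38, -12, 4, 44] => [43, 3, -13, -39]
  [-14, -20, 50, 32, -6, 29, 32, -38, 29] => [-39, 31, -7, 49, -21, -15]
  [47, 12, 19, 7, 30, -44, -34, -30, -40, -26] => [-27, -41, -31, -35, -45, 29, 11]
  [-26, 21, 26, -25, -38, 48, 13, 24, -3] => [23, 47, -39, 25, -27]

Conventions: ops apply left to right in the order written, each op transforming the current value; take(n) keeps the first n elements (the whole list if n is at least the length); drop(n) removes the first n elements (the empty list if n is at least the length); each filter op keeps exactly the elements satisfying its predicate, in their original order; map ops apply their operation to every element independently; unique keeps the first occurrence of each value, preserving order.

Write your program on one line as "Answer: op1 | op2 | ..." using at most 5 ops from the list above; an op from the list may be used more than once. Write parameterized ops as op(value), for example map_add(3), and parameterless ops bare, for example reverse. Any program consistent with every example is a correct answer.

filter_even | reverse | unique | map_add(-1)

Check, running the answer program on each example:
  [-25, -38, -12, 4, 44] -> [-38, -12, 4, 44] -> [44, 4, -12, -38] -> [44, 4, -12, -38] -> [43, 3, -13, -39]
  [-14, -20, 50, 32, -6, 29, 32, -38, 29] -> [-14, -20, 50, 32, -6, 32, -38] -> [-38, 32, -6, 32, 50, -20, -14] -> [-38, 32, -6, 50, -20, -14] -> [-39, 31, -7, 49, -21, -15]
  [47, 12, 19, 7, 30, -44, -34, -30, -40, -26] -> [12, 30, -44, -34, -30, -40, -26] -> [-26, -40, -30, -34, -44, 30, 12] -> [-26, -40, -30, -34, -44, 30, 12] -> [-27, -41, -31, -35, -45, 29, 11]
  [-26, 21, 26, -25, -38, 48, 13, 24, -3] -> [-26, 26, -38, 48, 24] -> [24, 48, -38, 26, -26] -> [24, 48, -38, 26, -26] -> [23, 47, -39, 25, -27]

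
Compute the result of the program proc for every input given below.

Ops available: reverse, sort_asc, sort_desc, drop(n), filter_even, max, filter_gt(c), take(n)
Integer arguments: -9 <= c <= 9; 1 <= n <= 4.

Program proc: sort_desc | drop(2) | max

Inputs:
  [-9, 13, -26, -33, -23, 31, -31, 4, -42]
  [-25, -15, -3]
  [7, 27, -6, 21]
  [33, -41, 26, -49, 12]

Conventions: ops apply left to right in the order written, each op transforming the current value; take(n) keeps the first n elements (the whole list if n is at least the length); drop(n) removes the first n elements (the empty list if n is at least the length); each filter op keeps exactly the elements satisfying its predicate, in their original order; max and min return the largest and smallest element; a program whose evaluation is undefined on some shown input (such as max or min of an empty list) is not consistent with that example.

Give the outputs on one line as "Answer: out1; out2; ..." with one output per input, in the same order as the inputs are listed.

4; -25; 7; 12

Execution, op by op:
  [-9, 13, -26, -33, -23, 31, -31, 4, -42] -> [31, 13, 4, -9, -23, -26, -31, -33, -42] -> [4, -9, -23, -26, -31, -33, -42] -> 4
  [-25, -15, -3] -> [-3, -15, -25] -> [-25] -> -25
  [7, 27, -6, 21] -> [27, 21, 7, -6] -> [7, -6] -> 7
  [33, -41, 26, -49, 12] -> [33, 26, 12, -41, -49] -> [12, -41, -49] -> 12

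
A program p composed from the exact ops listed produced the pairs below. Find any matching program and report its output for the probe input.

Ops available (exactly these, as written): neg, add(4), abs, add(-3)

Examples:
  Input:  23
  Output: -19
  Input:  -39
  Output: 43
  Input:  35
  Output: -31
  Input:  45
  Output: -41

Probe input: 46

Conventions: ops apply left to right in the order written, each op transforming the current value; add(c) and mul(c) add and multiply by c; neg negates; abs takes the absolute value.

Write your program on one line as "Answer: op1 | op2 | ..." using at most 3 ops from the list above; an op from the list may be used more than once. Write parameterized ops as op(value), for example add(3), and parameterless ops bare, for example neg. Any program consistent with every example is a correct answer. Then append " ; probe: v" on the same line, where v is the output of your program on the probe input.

neg | add(4) ; probe: -42

Check, running the answer program on each example:
  23 -> -23 -> -19
  -39 -> 39 -> 43
  35 -> -35 -> -31
  45 -> -45 -> -41
  probe: 46 -> -46 -> -42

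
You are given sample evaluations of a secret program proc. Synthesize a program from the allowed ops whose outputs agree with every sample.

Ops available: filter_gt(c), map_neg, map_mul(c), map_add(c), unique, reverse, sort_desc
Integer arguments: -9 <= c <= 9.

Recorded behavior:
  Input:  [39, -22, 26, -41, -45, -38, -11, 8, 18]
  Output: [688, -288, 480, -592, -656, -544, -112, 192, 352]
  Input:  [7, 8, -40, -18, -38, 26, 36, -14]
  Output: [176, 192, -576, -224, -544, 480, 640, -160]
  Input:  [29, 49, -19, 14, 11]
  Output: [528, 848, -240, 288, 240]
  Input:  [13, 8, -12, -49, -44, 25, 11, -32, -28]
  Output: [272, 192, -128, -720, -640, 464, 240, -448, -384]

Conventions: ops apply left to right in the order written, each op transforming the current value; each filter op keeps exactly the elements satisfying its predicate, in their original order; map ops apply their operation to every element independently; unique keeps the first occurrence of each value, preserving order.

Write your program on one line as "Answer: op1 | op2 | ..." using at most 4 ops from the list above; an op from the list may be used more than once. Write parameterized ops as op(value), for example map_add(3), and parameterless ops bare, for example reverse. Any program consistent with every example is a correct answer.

map_mul(2) | map_add(8) | map_mul(-8) | map_neg

Check, running the answer program on each example:
  [39, -22, 26, -41, -45, -38, -11, 8, 18] -> [78, -44, 52, -82, -90, -76, -22, 16, 36] -> [86, -36, 60, -74, -82, -68, -14, 24, 44] -> [-688, 288, -480, 592, 656, 544, 112, -192, -352] -> [688, -288, 480, -592, -656, -544, -112, 192, 352]
  [7, 8, -40, -18, -38, 26, 36, -14] -> [14, 16, -80, -36, -76, 52, 72, -28] -> [22, 24, -72, -28, -68, 60, 80, -20] -> [-176, -192, 576, 224, 544, -480, -640, 160] -> [176, 192, -576, -224, -544, 480, 640, -160]
  [29, 49, -19, 14, 11] -> [58, 98, -38, 28, 22] -> [66, 106, -30, 36, 30] -> [-528, -848, 240, -288, -240] -> [528, 848, -240, 288, 240]
  [13, 8, -12, -49, -44, 25, 11, -32, -28] -> [26, 16, -24, -98, -88, 50, 22, -64, -56] -> [34, 24, -16, -90, -80, 58, 30, -56, -48] -> [-272, -192, 128, 720, 640, -464, -240, 448, 384] -> [272, 192, -128, -720, -640, 464, 240, -448, -384]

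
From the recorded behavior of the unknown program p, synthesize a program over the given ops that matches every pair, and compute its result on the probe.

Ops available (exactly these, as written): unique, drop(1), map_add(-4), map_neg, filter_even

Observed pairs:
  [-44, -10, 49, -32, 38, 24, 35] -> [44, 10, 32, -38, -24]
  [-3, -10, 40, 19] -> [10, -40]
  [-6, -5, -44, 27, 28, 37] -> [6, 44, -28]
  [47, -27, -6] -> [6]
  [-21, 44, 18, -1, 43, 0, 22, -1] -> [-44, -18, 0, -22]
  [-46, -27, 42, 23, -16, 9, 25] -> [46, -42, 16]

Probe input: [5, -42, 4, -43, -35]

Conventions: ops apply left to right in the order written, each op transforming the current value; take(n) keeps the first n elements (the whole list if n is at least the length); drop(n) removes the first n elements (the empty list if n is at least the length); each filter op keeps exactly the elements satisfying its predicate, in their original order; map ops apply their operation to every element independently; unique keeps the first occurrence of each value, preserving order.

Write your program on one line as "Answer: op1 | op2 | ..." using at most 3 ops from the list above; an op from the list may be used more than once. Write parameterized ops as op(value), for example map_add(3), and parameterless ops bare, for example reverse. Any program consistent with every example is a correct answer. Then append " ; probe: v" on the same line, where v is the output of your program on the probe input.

filter_even | map_neg ; probe: [42, -4]

Check, running the answer program on each example:
  [-44, -10, 49, -32, 38, 24, 35] -> [-44, -10, -32, 38, 24] -> [44, 10, 32, -38, -24]
  [-3, -10, 40, 19] -> [-10, 40] -> [10, -40]
  [-6, -5, -44, 27, 28, 37] -> [-6, -44, 28] -> [6, 44, -28]
  [47, -27, -6] -> [-6] -> [6]
  [-21, 44, 18, -1, 43, 0, 22, -1] -> [44, 18, 0, 22] -> [-44, -18, 0, -22]
  [-46, -27, 42, 23, -16, 9, 25] -> [-46, 42, -16] -> [46, -42, 16]
  probe: [5, -42, 4, -43, -35] -> [-42, 4] -> [42, -4]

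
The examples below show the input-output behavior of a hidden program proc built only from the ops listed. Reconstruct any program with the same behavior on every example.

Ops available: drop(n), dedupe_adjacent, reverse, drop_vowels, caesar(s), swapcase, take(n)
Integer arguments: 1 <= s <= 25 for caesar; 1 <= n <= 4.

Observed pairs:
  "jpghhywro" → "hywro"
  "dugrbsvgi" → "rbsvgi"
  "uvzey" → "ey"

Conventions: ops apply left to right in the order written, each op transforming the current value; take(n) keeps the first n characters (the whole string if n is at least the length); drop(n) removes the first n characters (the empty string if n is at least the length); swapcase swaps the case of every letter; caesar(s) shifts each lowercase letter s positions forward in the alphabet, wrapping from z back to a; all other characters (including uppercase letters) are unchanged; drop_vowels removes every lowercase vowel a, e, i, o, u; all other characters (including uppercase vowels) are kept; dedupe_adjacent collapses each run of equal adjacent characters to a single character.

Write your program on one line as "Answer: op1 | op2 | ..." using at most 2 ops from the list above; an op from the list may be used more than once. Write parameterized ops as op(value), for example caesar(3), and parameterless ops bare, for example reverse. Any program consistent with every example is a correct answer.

drop(3) | dedupe_adjacent

Check, running the answer program on each example:
  "jpghhywro" -> "hhywro" -> "hywro"
  "dugrbsvgi" -> "rbsvgi" -> "rbsvgi"
  "uvzey" -> "ey" -> "ey"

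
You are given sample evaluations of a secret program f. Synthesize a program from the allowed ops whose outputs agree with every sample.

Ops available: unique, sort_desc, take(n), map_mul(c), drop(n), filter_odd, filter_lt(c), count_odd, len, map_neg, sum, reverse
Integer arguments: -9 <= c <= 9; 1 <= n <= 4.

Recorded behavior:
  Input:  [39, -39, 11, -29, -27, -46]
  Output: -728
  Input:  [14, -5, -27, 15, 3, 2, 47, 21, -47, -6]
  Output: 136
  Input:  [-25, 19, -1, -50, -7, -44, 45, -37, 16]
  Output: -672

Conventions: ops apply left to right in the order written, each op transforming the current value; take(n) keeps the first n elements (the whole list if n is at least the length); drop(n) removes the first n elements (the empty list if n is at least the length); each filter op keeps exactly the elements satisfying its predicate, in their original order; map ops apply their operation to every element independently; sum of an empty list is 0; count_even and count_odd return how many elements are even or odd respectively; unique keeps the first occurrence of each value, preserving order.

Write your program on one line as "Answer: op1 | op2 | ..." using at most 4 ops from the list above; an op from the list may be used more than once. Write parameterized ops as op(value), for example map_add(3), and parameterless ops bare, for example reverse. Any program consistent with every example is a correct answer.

map_mul(-8) | map_neg | reverse | sum

Check, running the answer program on each example:
  [39, -39, 11, -29, -27, -46] -> [-312, 312, -88, 232, 216, 368] -> [312, -312, 88, -232, -216, -368] -> [-368, -216, -232, 88, -312, 312] -> -728
  [14, -5, -27, 15, 3, 2, 47, 21, -47, -6] -> [-112, 40, 216, -120, -24, -16, -376, -168, 376, 48] -> [112, -40, -216, 120, 24, 16, 376, 168, -376, -48] -> [-48, -376, 168, 376, 16, 24, 120, -216, -40, 112] -> 136
  [-25, 19, -1, -50, -7, -44, 45, -37, 16] -> [200, -152, 8, 400, 56, 352, -360, 296, -128] -> [-200, 152, -8, -400, -56, -352, 360, -296, 128] -> [128, -296, 360, -352, -56, -400, -8, 152, -200] -> -672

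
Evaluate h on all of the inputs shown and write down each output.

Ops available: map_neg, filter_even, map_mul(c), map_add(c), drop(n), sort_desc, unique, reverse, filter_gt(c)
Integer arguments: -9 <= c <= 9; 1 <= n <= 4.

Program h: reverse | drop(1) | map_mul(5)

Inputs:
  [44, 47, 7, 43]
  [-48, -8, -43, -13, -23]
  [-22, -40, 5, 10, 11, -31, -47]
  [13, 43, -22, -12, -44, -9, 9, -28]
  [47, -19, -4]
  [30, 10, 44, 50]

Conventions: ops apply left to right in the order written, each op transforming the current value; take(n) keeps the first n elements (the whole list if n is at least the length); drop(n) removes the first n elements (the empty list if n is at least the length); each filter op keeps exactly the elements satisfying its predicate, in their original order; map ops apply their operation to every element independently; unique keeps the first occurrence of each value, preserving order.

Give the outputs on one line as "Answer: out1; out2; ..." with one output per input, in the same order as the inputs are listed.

[35, 235, 220]; [-65, -215, -40, -240]; [-155, 55, 50, 25, -200, -110]; [45, -45, -220, -60, -110, 215, 65]; [-95, 235]; [220, 50, 150]

Execution, op by op:
  [44, 47, 7, 43] -> [43, 7, 47, 44] -> [7, 47, 44] -> [35, 235, 220]
  [-48, -8, -43, -13, -23] -> [-23, -13, -43, -8, -48] -> [-13, -43, -8, -48] -> [-65, -215, -40, -240]
  [-22, -40, 5, 10, 11, -31, -47] -> [-47, -31, 11, 10, 5, -40, -22] -> [-31, 11, 10, 5, -40, -22] -> [-155, 55, 50, 25, -200, -110]
  [13, 43, -22, -12, -44, -9, 9, -28] -> [-28, 9, -9, -44, -12, -22, 43, 13] -> [9, -9, -44, -12, -22, 43, 13] -> [45, -45, -220, -60, -110, 215, 65]
  [47, -19, -4] -> [-4, -19, 47] -> [-19, 47] -> [-95, 235]
  [30, 10, 44, 50] -> [50, 44, 10, 30] -> [44, 10, 30] -> [220, 50, 150]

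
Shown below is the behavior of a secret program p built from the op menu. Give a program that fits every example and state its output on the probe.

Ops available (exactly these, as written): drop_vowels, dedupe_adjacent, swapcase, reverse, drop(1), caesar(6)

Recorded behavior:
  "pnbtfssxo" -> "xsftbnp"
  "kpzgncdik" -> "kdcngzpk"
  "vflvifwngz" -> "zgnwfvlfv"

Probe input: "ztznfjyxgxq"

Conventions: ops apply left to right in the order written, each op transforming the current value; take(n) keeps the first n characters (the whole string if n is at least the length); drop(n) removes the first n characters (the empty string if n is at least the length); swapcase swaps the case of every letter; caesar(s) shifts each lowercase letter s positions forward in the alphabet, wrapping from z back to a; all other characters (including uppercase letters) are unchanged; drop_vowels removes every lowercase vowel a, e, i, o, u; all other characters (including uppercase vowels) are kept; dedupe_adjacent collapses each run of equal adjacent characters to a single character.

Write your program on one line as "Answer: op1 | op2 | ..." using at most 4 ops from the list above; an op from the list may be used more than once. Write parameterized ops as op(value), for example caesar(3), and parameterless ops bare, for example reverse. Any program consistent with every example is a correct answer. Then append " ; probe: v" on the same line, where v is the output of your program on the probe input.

drop_vowels | reverse | dedupe_adjacent ; probe: "qxgxyjfnztz"

Check, running the answer program on each example:
  "pnbtfssxo" -> "pnbtfssx" -> "xssftbnp" -> "xsftbnp"
  "kpzgncdik" -> "kpzgncdk" -> "kdcngzpk" -> "kdcngzpk"
  "vflvifwngz" -> "vflvfwngz" -> "zgnwfvlfv" -> "zgnwfvlfv"
  probe: "ztznfjyxgxq" -> "ztznfjyxgxq" -> "qxgxyjfnztz" -> "qxgxyjfnztz"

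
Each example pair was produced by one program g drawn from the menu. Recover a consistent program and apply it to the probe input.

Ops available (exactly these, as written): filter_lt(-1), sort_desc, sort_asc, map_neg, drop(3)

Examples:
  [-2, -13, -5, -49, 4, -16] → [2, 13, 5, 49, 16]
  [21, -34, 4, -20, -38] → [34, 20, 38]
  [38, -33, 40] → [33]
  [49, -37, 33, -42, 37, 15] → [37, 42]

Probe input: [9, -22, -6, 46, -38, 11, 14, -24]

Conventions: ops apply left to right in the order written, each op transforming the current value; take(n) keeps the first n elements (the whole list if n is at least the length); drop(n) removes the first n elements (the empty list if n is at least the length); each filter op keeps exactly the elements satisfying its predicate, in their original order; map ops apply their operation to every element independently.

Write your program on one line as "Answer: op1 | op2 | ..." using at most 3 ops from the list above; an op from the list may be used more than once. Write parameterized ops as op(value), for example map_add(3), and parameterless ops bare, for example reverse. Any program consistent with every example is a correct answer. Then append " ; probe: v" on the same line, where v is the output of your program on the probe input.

filter_lt(-1) | map_neg ; probe: [22, 6, 38, 24]

Check, running the answer program on each example:
  [-2, -13, -5, -49, 4, -16] -> [-2, -13, -5, -49, -16] -> [2, 13, 5, 49, 16]
  [21, -34, 4, -20, -38] -> [-34, -20, -38] -> [34, 20, 38]
  [38, -33, 40] -> [-33] -> [33]
  [49, -37, 33, -42, 37, 15] -> [-37, -42] -> [37, 42]
  probe: [9, -22, -6, 46, -38, 11, 14, -24] -> [-22, -6, -38, -24] -> [22, 6, 38, 24]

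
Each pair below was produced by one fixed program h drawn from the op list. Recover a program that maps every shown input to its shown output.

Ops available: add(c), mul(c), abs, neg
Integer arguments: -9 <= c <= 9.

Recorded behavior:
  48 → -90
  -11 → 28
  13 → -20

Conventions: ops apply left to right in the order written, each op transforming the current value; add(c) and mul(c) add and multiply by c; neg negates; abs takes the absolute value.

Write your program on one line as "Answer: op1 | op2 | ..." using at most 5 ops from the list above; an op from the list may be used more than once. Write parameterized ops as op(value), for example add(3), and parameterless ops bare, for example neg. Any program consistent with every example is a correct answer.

add(-8) | add(4) | add(9) | add(-8) | mul(-2)

Check, running the answer program on each example:
  48 -> 40 -> 44 -> 53 -> 45 -> -90
  -11 -> -19 -> -15 -> -6 -> -14 -> 28
  13 -> 5 -> 9 -> 18 -> 10 -> -20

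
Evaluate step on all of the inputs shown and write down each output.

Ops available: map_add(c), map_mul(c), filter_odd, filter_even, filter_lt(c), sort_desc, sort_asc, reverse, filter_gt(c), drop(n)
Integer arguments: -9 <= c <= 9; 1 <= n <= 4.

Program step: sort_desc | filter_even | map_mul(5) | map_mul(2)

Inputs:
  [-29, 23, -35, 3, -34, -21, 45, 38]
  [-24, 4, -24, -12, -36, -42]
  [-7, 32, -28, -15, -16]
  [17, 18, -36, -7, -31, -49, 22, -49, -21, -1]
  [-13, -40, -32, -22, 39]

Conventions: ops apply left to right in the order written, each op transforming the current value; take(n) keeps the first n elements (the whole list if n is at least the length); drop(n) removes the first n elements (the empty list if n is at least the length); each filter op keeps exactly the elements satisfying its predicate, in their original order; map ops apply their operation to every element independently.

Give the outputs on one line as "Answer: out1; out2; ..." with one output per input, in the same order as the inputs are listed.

[380, -340]; [40, -120, -240, -240, -360, -420]; [320, -160, -280]; [220, 180, -360]; [-220, -320, -400]

Execution, op by op:
  [-29, 23, -35, 3, -34, -21, 45, 38] -> [45, 38, 23, 3, -21, -29, -34, -35] -> [38, -34] -> [190, -170] -> [380, -340]
  [-24, 4, -24, -12, -36, -42] -> [4, -12, -24, -24, -36, -42] -> [4, -12, -24, -24, -36, -42] -> [20, -60, -120, -120, -180, -210] -> [40, -120, -240, -240, -360, -420]
  [-7, 32, -28, -15, -16] -> [32, -7, -15, -16, -28] -> [32, -16, -28] -> [160, -80, -140] -> [320, -160, -280]
  [17, 18, -36, -7, -31, -49, 22, -49, -21, -1] -> [22, 18, 17, -1, -7, -21, -31, -36, -49, -49] -> [22, 18, -36] -> [110, 90, -180] -> [220, 180, -360]
  [-13, -40, -32, -22, 39] -> [39, -13, -22, -32, -40] -> [-22, -32, -40] -> [-110, -160, -200] -> [-220, -320, -400]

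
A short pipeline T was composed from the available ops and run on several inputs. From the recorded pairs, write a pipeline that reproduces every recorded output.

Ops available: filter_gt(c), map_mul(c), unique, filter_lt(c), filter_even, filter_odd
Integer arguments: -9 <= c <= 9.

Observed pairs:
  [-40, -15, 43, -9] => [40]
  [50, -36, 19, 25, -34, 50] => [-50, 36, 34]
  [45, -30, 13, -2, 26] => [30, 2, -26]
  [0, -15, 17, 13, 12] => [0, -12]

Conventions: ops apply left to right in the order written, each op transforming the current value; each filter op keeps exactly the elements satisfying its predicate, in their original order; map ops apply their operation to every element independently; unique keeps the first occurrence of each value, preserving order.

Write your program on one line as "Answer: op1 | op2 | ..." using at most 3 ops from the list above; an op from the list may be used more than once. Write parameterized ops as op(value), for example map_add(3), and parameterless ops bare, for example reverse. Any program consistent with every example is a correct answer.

filter_even | unique | map_mul(-1)

Check, running the answer program on each example:
  [-40, -15, 43, -9] -> [-40] -> [-40] -> [40]
  [50, -36, 19, 25, -34, 50] -> [50, -36, -34, 50] -> [50, -36, -34] -> [-50, 36, 34]
  [45, -30, 13, -2, 26] -> [-30, -2, 26] -> [-30, -2, 26] -> [30, 2, -26]
  [0, -15, 17, 13, 12] -> [0, 12] -> [0, 12] -> [0, -12]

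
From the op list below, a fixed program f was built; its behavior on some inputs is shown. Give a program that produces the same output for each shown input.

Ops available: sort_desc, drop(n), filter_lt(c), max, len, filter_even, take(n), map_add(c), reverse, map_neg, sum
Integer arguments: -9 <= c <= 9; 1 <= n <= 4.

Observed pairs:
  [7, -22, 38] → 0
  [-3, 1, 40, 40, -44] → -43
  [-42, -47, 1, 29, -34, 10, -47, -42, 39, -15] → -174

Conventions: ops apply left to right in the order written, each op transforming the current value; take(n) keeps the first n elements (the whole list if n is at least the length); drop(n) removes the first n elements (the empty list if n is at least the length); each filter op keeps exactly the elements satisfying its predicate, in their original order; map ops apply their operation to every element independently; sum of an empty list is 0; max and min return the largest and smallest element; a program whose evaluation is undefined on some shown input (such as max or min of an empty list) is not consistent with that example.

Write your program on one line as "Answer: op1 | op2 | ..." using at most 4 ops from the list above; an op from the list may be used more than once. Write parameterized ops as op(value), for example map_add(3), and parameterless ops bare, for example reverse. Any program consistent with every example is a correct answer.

drop(1) | sort_desc | drop(2) | sum

Check, running the answer program on each example:
  [7, -22, 38] -> [-22, 38] -> [38, -22] -> [] -> 0
  [-3, 1, 40, 40, -44] -> [1, 40, 40, -44] -> [40, 40, 1, -44] -> [1, -44] -> -43
  [-42, -47, 1, 29, -34, 10, -47, -42, 39, -15] -> [-47, 1, 29, -34, 10, -47, -42, 39, -15] -> [39, 29, 10, 1, -15, -34, -42, -47, -47] -> [10, 1, -15, -34, -42, -47, -47] -> -174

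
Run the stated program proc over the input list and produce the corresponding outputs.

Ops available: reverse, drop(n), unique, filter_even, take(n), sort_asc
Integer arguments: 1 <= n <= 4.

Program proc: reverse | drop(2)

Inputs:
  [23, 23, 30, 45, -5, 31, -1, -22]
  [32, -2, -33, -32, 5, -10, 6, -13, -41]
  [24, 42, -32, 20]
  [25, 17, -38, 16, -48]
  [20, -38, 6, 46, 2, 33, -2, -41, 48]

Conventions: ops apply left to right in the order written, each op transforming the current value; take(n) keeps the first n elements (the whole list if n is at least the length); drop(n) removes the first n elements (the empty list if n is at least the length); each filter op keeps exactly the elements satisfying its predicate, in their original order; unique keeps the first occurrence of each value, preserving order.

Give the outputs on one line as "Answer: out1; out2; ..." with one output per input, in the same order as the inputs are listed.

[31, -5, 45, 30, 23, 23]; [6, -10, 5, -32, -33, -2, 32]; [42, 24]; [-38, 17, 25]; [-2, 33, 2, 46, 6, -38, 20]

Execution, op by op:
  [23, 23, 30, 45, -5, 31, -1, -22] -> [-22, -1, 31, -5, 45, 30, 23, 23] -> [31, -5, 45, 30, 23, 23]
  [32, -2, -33, -32, 5, -10, 6, -13, -41] -> [-41, -13, 6, -10, 5, -32, -33, -2, 32] -> [6, -10, 5, -32, -33, -2, 32]
  [24, 42, -32, 20] -> [20, -32, 42, 24] -> [42, 24]
  [25, 17, -38, 16, -48] -> [-48, 16, -38, 17, 25] -> [-38, 17, 25]
  [20, -38, 6, 46, 2, 33, -2, -41, 48] -> [48, -41, -2, 33, 2, 46, 6, -38, 20] -> [-2, 33, 2, 46, 6, -38, 20]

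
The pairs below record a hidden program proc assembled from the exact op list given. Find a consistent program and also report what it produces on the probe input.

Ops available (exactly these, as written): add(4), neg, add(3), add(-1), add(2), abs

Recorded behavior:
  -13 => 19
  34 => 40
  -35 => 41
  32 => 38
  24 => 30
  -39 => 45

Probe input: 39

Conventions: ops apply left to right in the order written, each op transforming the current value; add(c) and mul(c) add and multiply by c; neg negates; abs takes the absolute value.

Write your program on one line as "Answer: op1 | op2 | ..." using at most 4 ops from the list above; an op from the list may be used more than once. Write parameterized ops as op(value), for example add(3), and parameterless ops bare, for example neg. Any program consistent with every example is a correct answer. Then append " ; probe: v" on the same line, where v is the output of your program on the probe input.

abs | add(4) | add(2) ; probe: 45

Check, running the answer program on each example:
  -13 -> 13 -> 17 -> 19
  34 -> 34 -> 38 -> 40
  -35 -> 35 -> 39 -> 41
  32 -> 32 -> 36 -> 38
  24 -> 24 -> 28 -> 30
  -39 -> 39 -> 43 -> 45
  probe: 39 -> 39 -> 43 -> 45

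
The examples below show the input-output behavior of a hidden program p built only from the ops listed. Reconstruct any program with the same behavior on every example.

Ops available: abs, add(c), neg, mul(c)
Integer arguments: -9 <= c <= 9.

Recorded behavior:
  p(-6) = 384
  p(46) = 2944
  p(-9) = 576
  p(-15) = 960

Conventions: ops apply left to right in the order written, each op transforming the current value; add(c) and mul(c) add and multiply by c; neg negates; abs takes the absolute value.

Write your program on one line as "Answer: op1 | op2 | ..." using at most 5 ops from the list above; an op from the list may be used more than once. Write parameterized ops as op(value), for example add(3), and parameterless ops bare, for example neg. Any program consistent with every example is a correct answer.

mul(-8) | neg | mul(8) | abs

Check, running the answer program on each example:
  -6 -> 48 -> -48 -> -384 -> 384
  46 -> -368 -> 368 -> 2944 -> 2944
  -9 -> 72 -> -72 -> -576 -> 576
  -15 -> 120 -> -120 -> -960 -> 960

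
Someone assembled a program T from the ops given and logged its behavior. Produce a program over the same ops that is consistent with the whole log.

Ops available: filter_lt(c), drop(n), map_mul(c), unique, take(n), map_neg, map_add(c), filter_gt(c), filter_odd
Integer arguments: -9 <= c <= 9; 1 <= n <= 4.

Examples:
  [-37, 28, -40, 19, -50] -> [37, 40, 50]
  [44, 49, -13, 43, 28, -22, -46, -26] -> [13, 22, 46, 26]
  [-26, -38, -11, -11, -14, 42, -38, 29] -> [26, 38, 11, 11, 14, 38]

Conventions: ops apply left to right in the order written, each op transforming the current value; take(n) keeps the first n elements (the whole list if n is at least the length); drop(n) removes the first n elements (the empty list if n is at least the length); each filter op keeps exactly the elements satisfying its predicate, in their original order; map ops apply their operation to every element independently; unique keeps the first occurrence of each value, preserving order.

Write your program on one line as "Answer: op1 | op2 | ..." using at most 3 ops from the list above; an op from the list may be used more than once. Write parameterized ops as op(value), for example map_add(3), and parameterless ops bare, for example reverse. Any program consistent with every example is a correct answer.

filter_lt(1) | map_neg

Check, running the answer program on each example:
  [-37, 28, -40, 19, -50] -> [-37, -40, -50] -> [37, 40, 50]
  [44, 49, -13, 43, 28, -22, -46, -26] -> [-13, -22, -46, -26] -> [13, 22, 46, 26]
  [-26, -38, -11, -11, -14, 42, -38, 29] -> [-26, -38, -11, -11, -14, -38] -> [26, 38, 11, 11, 14, 38]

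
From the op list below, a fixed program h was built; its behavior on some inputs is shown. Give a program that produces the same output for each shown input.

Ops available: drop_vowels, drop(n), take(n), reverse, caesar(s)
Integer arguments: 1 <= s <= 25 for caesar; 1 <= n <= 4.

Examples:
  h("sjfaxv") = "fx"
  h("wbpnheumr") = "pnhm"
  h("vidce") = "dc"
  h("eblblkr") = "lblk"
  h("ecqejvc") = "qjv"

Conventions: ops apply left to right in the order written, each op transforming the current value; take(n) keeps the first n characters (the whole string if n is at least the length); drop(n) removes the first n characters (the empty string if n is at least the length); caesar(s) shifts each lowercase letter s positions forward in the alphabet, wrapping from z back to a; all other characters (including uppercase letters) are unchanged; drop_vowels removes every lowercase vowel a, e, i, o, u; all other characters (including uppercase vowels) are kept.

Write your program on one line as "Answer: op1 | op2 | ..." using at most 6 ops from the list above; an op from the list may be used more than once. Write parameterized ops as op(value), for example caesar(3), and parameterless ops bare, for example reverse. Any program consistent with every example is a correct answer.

drop(1) | drop(1) | reverse | drop(1) | reverse | drop_vowels

Check, running the answer program on each example:
  "sjfaxv" -> "jfaxv" -> "faxv" -> "vxaf" -> "xaf" -> "fax" -> "fx"
  "wbpnheumr" -> "bpnheumr" -> "pnheumr" -> "rmuehnp" -> "muehnp" -> "pnheum" -> "pnhm"
  "vidce" -> "idce" -> "dce" -> "ecd" -> "cd" -> "dc" -> "dc"
  "eblblkr" -> "blblkr" -> "lblkr" -> "rklbl" -> "klbl" -> "lblk" -> "lblk"
  "ecqejvc" -> "cqejvc" -> "qejvc" -> "cvjeq" -> "vjeq" -> "qejv" -> "qjv"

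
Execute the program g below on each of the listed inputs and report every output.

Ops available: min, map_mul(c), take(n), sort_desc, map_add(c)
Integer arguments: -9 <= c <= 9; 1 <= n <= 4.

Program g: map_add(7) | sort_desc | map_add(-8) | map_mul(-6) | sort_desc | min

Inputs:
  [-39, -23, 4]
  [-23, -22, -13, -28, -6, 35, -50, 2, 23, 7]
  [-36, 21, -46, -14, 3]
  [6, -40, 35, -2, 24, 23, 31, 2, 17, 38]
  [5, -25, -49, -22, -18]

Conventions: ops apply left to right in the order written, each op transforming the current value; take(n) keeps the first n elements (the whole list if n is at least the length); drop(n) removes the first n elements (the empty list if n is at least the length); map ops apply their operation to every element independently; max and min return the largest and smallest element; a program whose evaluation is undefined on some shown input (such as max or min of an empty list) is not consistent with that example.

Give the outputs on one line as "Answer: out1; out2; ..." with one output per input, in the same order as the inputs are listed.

Execution, op by op:
  [-39, -23, 4] -> [-32, -16, 11] -> [11, -16, -32] -> [3, -24, -40] -> [-18, 144, 240] -> [240, 144, -18] -> -18
  [-23, -22, -13, -28, -6, 35, -50, 2, 23, 7] -> [-16, -15, -6, -21, 1, 42, -43, 9, 30, 14] -> [42, 30, 14, 9, 1, -6, -15, -16, -21, -43] -> [34, 22, 6, 1, -7, -14, -23, -24, -29, -51] -> [-204, -132, -36, -6, 42, 84, 138, 144, 174, 306] -> [306, 174, 144, 138, 84, 42, -6, -36, -132, -204] -> -204
  [-36, 21, -46, -14, 3] -> [-29, 28, -39, -7, 10] -> [28, 10, -7, -29, -39] -> [20, 2, -15, -37, -47] -> [-120, -12, 90, 222, 282] -> [282, 222, 90, -12, -120] -> -120
  [6, -40, 35, -2, 24, 23, 31, 2, 17, 38] -> [13, -33, 42, 5, 31, 30, 38, 9, 24, 45] -> [45, 42, 38, 31, 30, 24, 13, 9, 5, -33] -> [37, 34, 30, 23, 22, 16, 5, 1, -3, -41] -> [-222, -204, -180, -138, -132, -96, -30, -6, 18, 246] -> [246, 18, -6, -30, -96, -132, -138, -180, -204, -222] -> -222
  [5, -25, -49, -22, -18] -> [12, -18, -42, -15, -11] -> [12, -11, -15, -18, -42] -> [4, -19, -23, -26, -50] -> [-24, 114, 138, 156, 300] -> [300, 156, 138, 114, -24] -> -24

-18; -204; -120; -222; -24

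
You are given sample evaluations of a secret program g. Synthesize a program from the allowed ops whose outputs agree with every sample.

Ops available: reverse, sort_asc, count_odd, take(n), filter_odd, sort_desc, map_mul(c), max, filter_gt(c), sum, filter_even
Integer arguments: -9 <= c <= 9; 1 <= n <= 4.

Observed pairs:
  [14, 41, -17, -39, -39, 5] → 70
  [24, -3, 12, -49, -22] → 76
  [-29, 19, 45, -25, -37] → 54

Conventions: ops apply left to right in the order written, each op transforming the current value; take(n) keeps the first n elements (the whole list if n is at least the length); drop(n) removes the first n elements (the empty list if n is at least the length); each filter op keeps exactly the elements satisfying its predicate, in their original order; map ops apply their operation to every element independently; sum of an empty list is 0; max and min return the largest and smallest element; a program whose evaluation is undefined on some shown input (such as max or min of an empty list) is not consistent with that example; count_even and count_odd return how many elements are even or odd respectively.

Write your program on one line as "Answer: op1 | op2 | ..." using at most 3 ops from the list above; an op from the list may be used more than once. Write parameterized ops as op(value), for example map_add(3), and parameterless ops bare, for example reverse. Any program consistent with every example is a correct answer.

map_mul(-2) | sum

Check, running the answer program on each example:
  [14, 41, -17, -39, -39, 5] -> [-28, -82, 34, 78, 78, -10] -> 70
  [24, -3, 12, -49, -22] -> [-48, 6, -24, 98, 44] -> 76
  [-29, 19, 45, -25, -37] -> [58, -38, -90, 50, 74] -> 54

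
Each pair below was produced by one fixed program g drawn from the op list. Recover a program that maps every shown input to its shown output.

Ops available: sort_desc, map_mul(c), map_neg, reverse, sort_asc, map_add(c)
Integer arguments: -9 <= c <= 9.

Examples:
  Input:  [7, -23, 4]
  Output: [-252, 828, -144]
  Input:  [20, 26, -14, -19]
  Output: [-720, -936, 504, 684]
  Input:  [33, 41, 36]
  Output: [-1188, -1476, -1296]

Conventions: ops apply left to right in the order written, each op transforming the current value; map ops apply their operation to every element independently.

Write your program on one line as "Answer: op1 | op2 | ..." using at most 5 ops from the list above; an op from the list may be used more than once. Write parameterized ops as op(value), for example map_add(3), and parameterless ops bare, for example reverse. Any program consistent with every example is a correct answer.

map_mul(-4) | map_neg | map_mul(9) | map_neg

Check, running the answer program on each example:
  [7, -23, 4] -> [-28, 92, -16] -> [28, -92, 16] -> [252, -828, 144] -> [-252, 828, -144]
  [20, 26, -14, -19] -> [-80, -104, 56, 76] -> [80, 104, -56, -76] -> [720, 936, -504, -684] -> [-720, -936, 504, 684]
  [33, 41, 36] -> [-132, -164, -144] -> [132, 164, 144] -> [1188, 1476, 1296] -> [-1188, -1476, -1296]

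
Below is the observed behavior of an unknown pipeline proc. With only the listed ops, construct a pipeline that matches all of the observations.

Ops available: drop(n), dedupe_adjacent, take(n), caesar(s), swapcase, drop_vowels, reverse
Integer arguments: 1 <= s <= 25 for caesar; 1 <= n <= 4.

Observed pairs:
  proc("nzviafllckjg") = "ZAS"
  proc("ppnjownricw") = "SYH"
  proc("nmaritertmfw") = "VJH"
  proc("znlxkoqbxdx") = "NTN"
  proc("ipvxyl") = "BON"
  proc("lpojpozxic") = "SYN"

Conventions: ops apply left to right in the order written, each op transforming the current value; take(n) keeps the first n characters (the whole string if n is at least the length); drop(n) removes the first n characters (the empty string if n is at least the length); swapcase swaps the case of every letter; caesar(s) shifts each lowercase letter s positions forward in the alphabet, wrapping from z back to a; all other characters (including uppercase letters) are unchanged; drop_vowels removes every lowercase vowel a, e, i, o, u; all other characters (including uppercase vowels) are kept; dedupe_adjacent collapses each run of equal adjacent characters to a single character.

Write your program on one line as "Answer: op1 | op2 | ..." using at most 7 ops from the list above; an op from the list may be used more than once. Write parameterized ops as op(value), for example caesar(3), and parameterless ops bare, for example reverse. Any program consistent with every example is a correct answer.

reverse | caesar(8) | drop_vowels | caesar(8) | take(3) | swapcase

Check, running the answer program on each example:
  "nzviafllckjg" -> "gjkcllfaivzn" -> "orskttniqdhv" -> "rskttnqdhv" -> "zasbbvylpd" -> "zas" -> "ZAS"
  "ppnjownricw" -> "wcirnwojnpp" -> "ekqzvewrvxx" -> "kqzvwrvxx" -> "syhdezdff" -> "syh" -> "SYH"
  "nmaritertmfw" -> "wfmtretiramn" -> "enubzmbqziuv" -> "nbzmbqzv" -> "vjhujyhd" -> "vjh" -> "VJH"
  "znlxkoqbxdx" -> "xdxbqokxlnz" -> "flfjywsftvh" -> "flfjywsftvh" -> "ntnrgeanbdp" -> "ntn" -> "NTN"
  "ipvxyl" -> "lyxvpi" -> "tgfdxq" -> "tgfdxq" -> "bonlfy" -> "bon" -> "BON"
  "lpojpozxic" -> "cixzopjopl" -> "kqfhwxrwxt" -> "kqfhwxrwxt" -> "synpefzefb" -> "syn" -> "SYN"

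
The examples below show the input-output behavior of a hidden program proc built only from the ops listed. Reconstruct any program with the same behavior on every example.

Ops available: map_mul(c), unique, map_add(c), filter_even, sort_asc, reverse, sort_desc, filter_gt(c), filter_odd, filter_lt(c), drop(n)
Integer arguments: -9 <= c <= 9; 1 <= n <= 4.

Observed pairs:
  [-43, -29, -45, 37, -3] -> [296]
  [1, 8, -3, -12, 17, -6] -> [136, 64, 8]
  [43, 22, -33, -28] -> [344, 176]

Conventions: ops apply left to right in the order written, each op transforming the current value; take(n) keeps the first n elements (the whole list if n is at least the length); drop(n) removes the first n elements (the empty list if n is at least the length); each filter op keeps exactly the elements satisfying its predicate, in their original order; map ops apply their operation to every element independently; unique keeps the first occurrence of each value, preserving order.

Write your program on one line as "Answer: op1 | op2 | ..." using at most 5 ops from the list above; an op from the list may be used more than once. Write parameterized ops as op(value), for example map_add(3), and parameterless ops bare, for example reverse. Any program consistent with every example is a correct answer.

sort_desc | reverse | map_mul(8) | filter_gt(3) | reverse

Check, running the answer program on each example:
  [-43, -29, -45, 37, -3] -> [37, -3, -29, -43, -45] -> [-45, -43, -29, -3, 37] -> [-360, -344, -232, -24, 296] -> [296] -> [296]
  [1, 8, -3, -12, 17, -6] -> [17, 8, 1, -3, -6, -12] -> [-12, -6, -3, 1, 8, 17] -> [-96, -48, -24, 8, 64, 136] -> [8, 64, 136] -> [136, 64, 8]
  [43, 22, -33, -28] -> [43, 22, -28, -33] -> [-33, -28, 22, 43] -> [-264, -224, 176, 344] -> [176, 344] -> [344, 176]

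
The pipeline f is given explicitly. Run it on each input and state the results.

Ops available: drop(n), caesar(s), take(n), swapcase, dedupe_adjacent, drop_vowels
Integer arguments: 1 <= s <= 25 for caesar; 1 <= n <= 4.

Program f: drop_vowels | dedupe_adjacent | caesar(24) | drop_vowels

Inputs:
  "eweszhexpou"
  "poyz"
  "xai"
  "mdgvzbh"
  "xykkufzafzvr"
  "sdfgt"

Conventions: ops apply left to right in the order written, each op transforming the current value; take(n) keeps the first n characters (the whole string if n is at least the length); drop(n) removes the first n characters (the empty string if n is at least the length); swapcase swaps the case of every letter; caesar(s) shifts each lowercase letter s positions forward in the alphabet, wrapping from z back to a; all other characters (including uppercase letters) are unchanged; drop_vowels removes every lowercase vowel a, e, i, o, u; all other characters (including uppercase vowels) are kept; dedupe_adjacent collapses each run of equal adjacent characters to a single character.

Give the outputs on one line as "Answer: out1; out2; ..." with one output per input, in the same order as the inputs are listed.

"qxfvn"; "nwx"; "v"; "kbtxzf"; "vwdxdxtp"; "qbdr"

Execution, op by op:
  "eweszhexpou" -> "wszhxp" -> "wszhxp" -> "uqxfvn" -> "qxfvn"
  "poyz" -> "pyz" -> "pyz" -> "nwx" -> "nwx"
  "xai" -> "x" -> "x" -> "v" -> "v"
  "mdgvzbh" -> "mdgvzbh" -> "mdgvzbh" -> "kbetxzf" -> "kbtxzf"
  "xykkufzafzvr" -> "xykkfzfzvr" -> "xykfzfzvr" -> "vwidxdxtp" -> "vwdxdxtp"
  "sdfgt" -> "sdfgt" -> "sdfgt" -> "qbder" -> "qbdr"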